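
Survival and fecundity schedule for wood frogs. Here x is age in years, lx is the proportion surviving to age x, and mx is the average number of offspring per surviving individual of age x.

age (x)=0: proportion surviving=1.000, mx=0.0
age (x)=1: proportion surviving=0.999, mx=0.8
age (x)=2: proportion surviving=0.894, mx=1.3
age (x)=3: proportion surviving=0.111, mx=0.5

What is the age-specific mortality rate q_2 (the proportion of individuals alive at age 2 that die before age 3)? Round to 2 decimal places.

q_2 = (l_2 − l_3) / l_2 = (0.894 − 0.111) / 0.894
     = 0.783 / 0.894 = 0.875839… → 0.88

0.88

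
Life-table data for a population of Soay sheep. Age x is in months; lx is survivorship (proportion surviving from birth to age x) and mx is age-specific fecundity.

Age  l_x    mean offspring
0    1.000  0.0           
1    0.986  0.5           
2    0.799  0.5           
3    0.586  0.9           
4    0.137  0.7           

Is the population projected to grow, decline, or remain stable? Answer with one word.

growing

R0 = Σ lx·mx = 0 + 0.493 + 0.3995 + 0.5274 + 0.0959 = 1.5158
R0 > 1, so the population is growing.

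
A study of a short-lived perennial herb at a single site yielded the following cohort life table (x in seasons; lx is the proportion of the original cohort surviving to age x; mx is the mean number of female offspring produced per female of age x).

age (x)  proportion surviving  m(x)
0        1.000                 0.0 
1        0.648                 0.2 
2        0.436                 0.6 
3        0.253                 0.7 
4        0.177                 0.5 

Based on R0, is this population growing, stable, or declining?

declining

R0 = Σ lx·mx = 0 + 0.1296 + 0.2616 + 0.1771 + 0.0885 = 0.6568
R0 < 1, so the population is declining.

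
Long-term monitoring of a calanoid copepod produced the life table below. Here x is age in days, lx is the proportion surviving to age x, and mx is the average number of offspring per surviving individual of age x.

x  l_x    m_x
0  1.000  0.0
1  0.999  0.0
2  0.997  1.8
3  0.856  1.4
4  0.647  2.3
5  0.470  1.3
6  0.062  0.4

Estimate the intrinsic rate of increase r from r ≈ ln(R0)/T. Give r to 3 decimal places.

R0 = Σ lx·mx = 0 + 0 + 1.7946 + 1.1984 + 1.4881 + 0.611 + 0.0248 = 5.1169
Σ x·lx·mx = 16.3406; T = 16.3406/5.1169 = 3.19346…
r ≈ ln(R0)/T = ln(5.1169)/3.19346… = 0.51122… → 0.511

0.511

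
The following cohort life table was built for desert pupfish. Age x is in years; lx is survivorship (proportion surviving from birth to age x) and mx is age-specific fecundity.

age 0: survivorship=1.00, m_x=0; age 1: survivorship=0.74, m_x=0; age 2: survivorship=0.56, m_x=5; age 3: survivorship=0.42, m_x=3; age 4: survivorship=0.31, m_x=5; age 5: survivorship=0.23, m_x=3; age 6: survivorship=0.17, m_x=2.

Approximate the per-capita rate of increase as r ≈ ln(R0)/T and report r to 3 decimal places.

0.597

R0 = Σ lx·mx = 0 + 0 + 2.8 + 1.26 + 1.55 + 0.69 + 0.34 = 6.64
Σ x·lx·mx = 21.07; T = 21.07/6.64 = 3.17319…
r ≈ ln(R0)/T = ln(6.64)/3.17319… = 0.5966… → 0.597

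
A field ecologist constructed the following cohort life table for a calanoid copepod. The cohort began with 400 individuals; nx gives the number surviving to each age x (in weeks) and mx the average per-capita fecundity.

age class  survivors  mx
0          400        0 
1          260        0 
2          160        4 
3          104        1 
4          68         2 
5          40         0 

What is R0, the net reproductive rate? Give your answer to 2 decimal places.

lx = nx/n0 = nx/400: 1, 0.65, 0.4, 0.26, 0.17, 0.1
lx·mx by age: 0, 0, 1.6, 0.26, 0.34, 0
R0 = Σ lx·mx = 2.2 → 2.20

2.20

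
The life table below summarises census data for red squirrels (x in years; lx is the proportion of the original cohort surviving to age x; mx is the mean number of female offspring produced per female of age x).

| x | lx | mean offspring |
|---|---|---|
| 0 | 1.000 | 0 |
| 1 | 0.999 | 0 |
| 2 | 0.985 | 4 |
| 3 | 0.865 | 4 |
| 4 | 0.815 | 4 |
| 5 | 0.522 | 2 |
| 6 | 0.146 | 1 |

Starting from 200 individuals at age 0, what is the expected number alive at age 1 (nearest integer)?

200

Expected survivors = N0 · l_1 = 200 × 0.999 = 199.8 → 200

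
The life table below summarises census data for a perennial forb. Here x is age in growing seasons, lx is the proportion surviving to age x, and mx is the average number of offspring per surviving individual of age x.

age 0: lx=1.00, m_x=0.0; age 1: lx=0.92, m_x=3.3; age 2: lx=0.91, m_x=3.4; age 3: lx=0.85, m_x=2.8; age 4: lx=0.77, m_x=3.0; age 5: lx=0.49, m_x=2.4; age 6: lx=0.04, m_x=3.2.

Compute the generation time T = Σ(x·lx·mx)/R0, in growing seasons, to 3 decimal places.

lx·mx: 0, 3.036, 3.094, 2.38, 2.31, 1.176, 0.128 → R0 = 12.124
x·lx·mx: 0, 3.036, 6.188, 7.14, 9.24, 5.88, 0.768 → Σ = 32.252
T = 32.252 / 12.124 = 2.660178… → 2.660

2.660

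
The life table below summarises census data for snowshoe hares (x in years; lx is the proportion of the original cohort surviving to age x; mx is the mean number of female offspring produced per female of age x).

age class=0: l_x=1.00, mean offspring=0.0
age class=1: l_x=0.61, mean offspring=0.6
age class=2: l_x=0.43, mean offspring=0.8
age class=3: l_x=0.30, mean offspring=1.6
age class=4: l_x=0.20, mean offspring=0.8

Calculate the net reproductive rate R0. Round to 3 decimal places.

lx·mx by age: 0, 0.366, 0.344, 0.48, 0.16
R0 = Σ lx·mx = 1.35 → 1.350

1.350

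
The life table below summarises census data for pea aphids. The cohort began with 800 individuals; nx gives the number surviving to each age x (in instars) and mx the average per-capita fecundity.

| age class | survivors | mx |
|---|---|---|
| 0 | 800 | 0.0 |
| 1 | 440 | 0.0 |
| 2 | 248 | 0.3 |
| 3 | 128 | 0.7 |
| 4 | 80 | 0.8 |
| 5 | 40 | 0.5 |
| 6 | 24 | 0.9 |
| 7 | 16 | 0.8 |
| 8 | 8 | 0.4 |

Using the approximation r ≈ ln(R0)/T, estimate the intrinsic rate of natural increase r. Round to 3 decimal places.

lx = nx/n0 = nx/800: 1, 0.55, 0.31, 0.16, 0.1, 0.05, 0.03, 0.02, 0.01
R0 = Σ lx·mx = 0 + 0 + 0.093 + 0.112 + 0.08 + 0.025 + 0.027 + 0.016 + 0.004 = 0.357
Σ x·lx·mx = 1.273; T = 1.273/0.357 = 3.56583…
r ≈ ln(R0)/T = ln(0.357)/3.56583… = -0.28886… → -0.289

-0.289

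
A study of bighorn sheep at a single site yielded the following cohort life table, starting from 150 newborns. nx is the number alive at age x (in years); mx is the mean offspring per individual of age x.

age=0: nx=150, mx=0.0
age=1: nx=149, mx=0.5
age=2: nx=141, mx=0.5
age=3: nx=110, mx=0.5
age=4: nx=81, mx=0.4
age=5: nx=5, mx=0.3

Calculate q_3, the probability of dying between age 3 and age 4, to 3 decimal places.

lx = nx/n0 = nx/150: 1, 0.99333…, 0.94, 0.73333…, 0.54, 0.03333…
q_3 = (l_3 − l_4) / l_3 = (0.733333… − 0.54) / 0.733333…
     = 0.193333… / 0.733333… = 0.263636… → 0.264

0.264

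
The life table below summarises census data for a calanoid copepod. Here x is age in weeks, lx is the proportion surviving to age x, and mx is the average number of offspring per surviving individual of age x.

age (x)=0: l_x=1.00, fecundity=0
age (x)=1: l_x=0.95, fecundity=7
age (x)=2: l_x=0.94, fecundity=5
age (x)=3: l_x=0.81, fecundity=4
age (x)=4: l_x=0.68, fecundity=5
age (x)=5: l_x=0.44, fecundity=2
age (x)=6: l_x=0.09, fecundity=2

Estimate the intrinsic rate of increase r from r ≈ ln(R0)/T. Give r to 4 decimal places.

R0 = Σ lx·mx = 0 + 6.65 + 4.7 + 3.24 + 3.4 + 0.88 + 0.18 = 19.05
Σ x·lx·mx = 44.85; T = 44.85/19.05 = 2.35433…
r ≈ ln(R0)/T = ln(19.05)/2.35433… = 1.251764… → 1.2518

1.2518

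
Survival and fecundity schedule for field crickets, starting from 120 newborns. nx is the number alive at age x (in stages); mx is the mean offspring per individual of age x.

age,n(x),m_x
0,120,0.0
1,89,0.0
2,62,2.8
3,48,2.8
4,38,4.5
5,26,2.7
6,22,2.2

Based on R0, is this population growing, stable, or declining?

growing

lx = nx/n0 = nx/120: 1, 0.74167…, 0.51667…, 0.4, 0.31667…, 0.21667…, 0.18333…
R0 = Σ lx·mx = 0 + 0 + 1.446667… + 1.12 + 1.425… + 0.585… + 0.403333… = 4.98…
R0 > 1, so the population is growing.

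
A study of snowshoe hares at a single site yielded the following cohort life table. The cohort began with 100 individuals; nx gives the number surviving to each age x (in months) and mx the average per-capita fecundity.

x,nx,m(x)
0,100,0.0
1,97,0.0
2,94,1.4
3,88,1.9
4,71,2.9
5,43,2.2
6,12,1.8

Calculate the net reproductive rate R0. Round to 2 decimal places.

6.21

lx = nx/n0 = nx/100: 1, 0.97, 0.94, 0.88, 0.71, 0.43, 0.12
lx·mx by age: 0, 0, 1.316, 1.672, 2.059, 0.946, 0.216
R0 = Σ lx·mx = 6.209 → 6.21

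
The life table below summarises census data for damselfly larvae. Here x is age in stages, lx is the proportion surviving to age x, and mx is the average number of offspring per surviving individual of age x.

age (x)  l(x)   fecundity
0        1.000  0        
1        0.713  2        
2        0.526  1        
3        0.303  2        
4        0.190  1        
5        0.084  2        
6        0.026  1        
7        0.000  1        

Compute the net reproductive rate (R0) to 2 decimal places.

2.94

lx·mx by age: 0, 1.426, 0.526, 0.606, 0.19, 0.168, 0.026, 0
R0 = Σ lx·mx = 2.942 → 2.94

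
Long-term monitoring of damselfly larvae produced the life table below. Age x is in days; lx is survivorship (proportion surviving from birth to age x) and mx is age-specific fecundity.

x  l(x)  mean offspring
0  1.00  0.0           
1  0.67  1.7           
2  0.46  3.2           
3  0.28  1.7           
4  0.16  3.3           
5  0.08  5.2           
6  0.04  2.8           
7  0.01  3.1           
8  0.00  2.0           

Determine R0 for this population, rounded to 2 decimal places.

4.17

lx·mx by age: 0, 1.139, 1.472, 0.476, 0.528, 0.416, 0.112, 0.031, 0
R0 = Σ lx·mx = 4.174 → 4.17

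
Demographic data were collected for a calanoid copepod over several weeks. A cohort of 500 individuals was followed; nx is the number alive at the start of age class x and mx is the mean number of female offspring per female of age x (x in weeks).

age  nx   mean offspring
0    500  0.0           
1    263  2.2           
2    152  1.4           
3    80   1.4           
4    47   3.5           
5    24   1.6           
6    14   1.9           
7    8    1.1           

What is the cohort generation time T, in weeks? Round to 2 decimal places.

lx = nx/n0 = nx/500: 1, 0.526, 0.304, 0.16, 0.094, 0.048, 0.028, 0.016
lx·mx: 0, 1.1572, 0.4256, 0.224, 0.329, 0.0768, 0.0532, 0.0176 → R0 = 2.2834
x·lx·mx: 0, 1.1572, 0.8512, 0.672, 1.316, 0.384, 0.3192, 0.1232 → Σ = 4.8228
T = 4.8228 / 2.2834 = 2.112114… → 2.11

2.11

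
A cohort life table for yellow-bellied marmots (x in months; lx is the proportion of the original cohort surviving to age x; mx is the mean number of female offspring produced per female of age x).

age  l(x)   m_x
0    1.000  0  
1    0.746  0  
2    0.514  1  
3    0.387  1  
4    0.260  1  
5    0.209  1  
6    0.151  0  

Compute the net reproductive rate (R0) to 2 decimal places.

1.37

lx·mx by age: 0, 0, 0.514, 0.387, 0.26, 0.209, 0
R0 = Σ lx·mx = 1.37 → 1.37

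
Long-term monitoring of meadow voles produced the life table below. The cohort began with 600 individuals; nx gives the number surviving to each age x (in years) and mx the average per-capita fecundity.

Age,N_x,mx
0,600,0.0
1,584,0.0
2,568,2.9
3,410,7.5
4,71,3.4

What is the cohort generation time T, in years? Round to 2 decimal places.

2.72

lx = nx/n0 = nx/600: 1, 0.97333…, 0.94667…, 0.68333…, 0.11833…
lx·mx: 0, 0, 2.745333…, 5.125…, 0.402333… → R0 = 8.272667…
x·lx·mx: 0, 0, 5.490667…, 15.375…, 1.609333… → Σ = 22.475…
T = 22.475… / 8.272667… = 2.716778… → 2.72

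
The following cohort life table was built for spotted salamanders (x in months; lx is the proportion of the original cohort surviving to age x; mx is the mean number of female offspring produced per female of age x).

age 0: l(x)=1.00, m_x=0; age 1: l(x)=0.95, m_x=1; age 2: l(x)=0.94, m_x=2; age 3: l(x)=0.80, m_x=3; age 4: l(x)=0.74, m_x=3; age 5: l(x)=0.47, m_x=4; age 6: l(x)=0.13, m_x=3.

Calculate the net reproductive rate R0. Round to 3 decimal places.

lx·mx by age: 0, 0.95, 1.88, 2.4, 2.22, 1.88, 0.39
R0 = Σ lx·mx = 9.72 → 9.720

9.720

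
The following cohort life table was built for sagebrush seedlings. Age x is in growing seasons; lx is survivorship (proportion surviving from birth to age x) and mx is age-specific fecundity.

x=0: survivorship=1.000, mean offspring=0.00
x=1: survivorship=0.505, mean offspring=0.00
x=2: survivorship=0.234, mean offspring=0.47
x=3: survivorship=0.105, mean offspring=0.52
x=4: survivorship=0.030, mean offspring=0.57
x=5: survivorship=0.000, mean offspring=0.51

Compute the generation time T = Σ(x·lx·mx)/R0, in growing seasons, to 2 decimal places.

2.49

lx·mx: 0, 0, 0.10998, 0.0546, 0.0171, 0 → R0 = 0.18168
x·lx·mx: 0, 0, 0.21996, 0.1638, 0.0684, 0 → Σ = 0.45216
T = 0.45216 / 0.18168 = 2.488771… → 2.49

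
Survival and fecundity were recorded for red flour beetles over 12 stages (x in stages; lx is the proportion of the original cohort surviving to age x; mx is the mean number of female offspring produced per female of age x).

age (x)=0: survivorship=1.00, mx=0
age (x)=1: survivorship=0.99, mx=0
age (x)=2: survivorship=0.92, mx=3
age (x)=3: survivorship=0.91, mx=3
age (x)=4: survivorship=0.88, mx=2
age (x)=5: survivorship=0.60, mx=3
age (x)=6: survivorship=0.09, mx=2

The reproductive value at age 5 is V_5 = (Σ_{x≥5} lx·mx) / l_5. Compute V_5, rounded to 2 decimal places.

3.30

lx·mx for x ≥ 5: 1.8, 0.18 → sum = 1.98
V_5 = 1.98 / l_5 = 1.98 / 0.6 = 3.3 → 3.30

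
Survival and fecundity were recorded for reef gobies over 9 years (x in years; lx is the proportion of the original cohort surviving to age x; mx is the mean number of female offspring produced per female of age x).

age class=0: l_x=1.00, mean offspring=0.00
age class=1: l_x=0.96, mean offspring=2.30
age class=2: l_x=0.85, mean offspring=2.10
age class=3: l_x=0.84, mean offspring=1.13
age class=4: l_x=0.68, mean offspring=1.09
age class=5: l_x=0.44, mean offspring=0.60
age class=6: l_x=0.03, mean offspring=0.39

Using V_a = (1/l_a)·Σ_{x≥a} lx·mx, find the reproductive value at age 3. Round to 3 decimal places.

2.341

lx·mx for x ≥ 3: 0.9492, 0.7412, 0.264, 0.0117 → sum = 1.9661
V_3 = 1.9661 / l_3 = 1.9661 / 0.84 = 2.340595… → 2.341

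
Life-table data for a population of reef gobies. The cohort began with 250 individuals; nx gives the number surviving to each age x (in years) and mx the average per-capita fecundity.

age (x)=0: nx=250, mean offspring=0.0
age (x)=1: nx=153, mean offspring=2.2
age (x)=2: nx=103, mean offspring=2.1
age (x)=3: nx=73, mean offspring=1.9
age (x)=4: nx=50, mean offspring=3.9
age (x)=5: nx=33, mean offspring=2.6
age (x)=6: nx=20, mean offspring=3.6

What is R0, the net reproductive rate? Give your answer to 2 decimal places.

lx = nx/n0 = nx/250: 1, 0.612, 0.412, 0.292, 0.2, 0.132, 0.08
lx·mx by age: 0, 1.3464, 0.8652, 0.5548, 0.78, 0.3432, 0.288
R0 = Σ lx·mx = 4.1776 → 4.18

4.18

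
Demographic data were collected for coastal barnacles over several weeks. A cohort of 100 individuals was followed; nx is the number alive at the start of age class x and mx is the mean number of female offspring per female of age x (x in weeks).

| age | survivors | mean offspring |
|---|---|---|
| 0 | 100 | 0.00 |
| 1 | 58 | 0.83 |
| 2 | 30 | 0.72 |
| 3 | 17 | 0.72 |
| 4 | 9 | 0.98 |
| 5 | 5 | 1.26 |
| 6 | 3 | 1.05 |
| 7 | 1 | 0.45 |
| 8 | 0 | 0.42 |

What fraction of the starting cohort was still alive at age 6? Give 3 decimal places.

0.030

l_6 = n_6/n_0 = 3/100 = 0.03 → 0.030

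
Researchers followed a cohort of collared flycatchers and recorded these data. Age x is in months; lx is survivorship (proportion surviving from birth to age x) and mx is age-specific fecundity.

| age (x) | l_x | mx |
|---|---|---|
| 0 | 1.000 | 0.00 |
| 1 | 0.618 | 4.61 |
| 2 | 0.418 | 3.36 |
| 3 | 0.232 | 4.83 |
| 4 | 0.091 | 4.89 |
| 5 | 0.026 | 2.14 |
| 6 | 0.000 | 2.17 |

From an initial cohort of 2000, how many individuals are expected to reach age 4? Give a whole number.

Expected survivors = N0 · l_4 = 2000 × 0.091 = 182 → 182

182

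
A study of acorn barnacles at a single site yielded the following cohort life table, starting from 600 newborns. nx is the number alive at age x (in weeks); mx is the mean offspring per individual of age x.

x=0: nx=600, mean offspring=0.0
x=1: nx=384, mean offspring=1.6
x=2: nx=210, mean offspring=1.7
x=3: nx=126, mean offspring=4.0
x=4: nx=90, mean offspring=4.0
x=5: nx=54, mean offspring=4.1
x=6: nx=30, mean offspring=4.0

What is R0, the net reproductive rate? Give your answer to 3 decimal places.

lx = nx/n0 = nx/600: 1, 0.64, 0.35, 0.21, 0.15, 0.09, 0.05
lx·mx by age: 0, 1.024, 0.595, 0.84, 0.6, 0.369, 0.2
R0 = Σ lx·mx = 3.628 → 3.628

3.628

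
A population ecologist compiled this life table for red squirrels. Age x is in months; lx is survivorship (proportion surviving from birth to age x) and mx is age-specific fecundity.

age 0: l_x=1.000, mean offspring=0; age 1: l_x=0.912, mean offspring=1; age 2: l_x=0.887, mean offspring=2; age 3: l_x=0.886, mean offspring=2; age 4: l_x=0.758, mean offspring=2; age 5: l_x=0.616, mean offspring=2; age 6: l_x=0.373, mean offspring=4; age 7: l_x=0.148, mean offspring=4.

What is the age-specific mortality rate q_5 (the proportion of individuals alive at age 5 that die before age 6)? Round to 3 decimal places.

0.394

q_5 = (l_5 − l_6) / l_5 = (0.616 − 0.373) / 0.616
     = 0.243 / 0.616 = 0.394481… → 0.394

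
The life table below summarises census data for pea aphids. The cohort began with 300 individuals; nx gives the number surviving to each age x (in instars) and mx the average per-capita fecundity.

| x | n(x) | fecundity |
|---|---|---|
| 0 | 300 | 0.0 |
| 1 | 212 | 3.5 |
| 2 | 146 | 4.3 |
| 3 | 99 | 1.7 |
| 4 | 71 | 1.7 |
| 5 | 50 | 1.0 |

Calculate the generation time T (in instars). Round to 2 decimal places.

1.89

lx = nx/n0 = nx/300: 1, 0.70667…, 0.48667…, 0.33, 0.23667…, 0.16667…
lx·mx: 0, 2.473333…, 2.092667…, 0.561, 0.402333…, 0.166667… → R0 = 5.696…
x·lx·mx: 0, 2.473333…, 4.185333…, 1.683, 1.609333…, 0.833333… → Σ = 10.784333…
T = 10.784333… / 5.696… = 1.893317… → 1.89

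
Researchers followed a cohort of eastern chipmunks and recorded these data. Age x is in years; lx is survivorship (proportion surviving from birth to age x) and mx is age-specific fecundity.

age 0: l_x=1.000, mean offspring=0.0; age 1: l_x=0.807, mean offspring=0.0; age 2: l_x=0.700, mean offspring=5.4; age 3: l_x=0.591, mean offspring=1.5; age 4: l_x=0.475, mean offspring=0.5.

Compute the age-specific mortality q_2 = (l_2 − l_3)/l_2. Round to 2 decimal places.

0.16

q_2 = (l_2 − l_3) / l_2 = (0.7 − 0.591) / 0.7
     = 0.109 / 0.7 = 0.155714… → 0.16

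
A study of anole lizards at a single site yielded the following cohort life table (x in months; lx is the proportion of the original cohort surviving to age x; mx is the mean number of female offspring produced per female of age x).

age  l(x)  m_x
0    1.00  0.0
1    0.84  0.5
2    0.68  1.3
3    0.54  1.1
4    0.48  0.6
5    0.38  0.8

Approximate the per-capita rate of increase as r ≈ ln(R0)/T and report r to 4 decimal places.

0.3420

R0 = Σ lx·mx = 0 + 0.42 + 0.884 + 0.594 + 0.288 + 0.304 = 2.49
Σ x·lx·mx = 6.642; T = 6.642/2.49 = 2.66747…
r ≈ ln(R0)/T = ln(2.49)/2.66747… = 0.342003… → 0.3420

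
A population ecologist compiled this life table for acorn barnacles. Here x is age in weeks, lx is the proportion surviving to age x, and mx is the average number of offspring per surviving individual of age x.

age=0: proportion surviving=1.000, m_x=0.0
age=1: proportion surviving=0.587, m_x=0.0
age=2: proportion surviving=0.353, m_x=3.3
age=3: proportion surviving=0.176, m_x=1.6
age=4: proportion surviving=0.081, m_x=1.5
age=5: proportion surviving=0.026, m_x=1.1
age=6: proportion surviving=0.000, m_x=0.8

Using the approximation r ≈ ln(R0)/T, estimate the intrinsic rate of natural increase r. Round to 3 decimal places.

R0 = Σ lx·mx = 0 + 0 + 1.1649 + 0.2816 + 0.1215 + 0.0286 + 0 = 1.5966
Σ x·lx·mx = 3.8036; T = 3.8036/1.5966 = 2.38231…
r ≈ ln(R0)/T = ln(1.5966)/2.38231… = 0.1964… → 0.196

0.196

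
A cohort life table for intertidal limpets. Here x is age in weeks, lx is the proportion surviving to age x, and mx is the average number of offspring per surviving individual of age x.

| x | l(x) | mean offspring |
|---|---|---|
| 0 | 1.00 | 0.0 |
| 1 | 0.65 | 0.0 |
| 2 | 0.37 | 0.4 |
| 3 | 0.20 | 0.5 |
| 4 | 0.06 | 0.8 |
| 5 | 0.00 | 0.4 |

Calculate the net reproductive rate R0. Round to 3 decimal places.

lx·mx by age: 0, 0, 0.148, 0.1, 0.048, 0
R0 = Σ lx·mx = 0.296 → 0.296

0.296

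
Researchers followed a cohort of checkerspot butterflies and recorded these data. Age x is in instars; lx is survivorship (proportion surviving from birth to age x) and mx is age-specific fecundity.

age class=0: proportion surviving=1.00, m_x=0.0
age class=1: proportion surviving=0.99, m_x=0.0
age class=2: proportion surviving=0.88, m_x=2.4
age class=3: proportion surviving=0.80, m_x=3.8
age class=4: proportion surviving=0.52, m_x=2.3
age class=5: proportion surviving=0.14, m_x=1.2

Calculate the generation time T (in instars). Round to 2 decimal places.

lx·mx: 0, 0, 2.112, 3.04, 1.196, 0.168 → R0 = 6.516
x·lx·mx: 0, 0, 4.224, 9.12, 4.784, 0.84 → Σ = 18.968
T = 18.968 / 6.516 = 2.910988… → 2.91

2.91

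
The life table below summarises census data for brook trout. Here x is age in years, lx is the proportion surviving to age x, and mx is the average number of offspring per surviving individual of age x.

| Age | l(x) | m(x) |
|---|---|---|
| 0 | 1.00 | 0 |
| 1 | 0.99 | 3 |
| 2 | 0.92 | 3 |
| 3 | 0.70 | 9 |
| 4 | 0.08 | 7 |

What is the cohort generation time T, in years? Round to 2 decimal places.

2.35

lx·mx: 0, 2.97, 2.76, 6.3, 0.56 → R0 = 12.59
x·lx·mx: 0, 2.97, 5.52, 18.9, 2.24 → Σ = 29.63
T = 29.63 / 12.59 = 2.353455… → 2.35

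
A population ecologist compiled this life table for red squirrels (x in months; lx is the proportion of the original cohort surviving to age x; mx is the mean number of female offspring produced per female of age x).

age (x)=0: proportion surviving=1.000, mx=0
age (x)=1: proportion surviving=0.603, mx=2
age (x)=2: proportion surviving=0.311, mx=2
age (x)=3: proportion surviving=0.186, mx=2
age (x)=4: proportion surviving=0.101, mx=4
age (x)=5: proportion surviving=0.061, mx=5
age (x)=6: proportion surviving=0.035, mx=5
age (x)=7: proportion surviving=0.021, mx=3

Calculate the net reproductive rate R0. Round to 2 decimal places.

lx·mx by age: 0, 1.206, 0.622, 0.372, 0.404, 0.305, 0.175, 0.063
R0 = Σ lx·mx = 3.147 → 3.15

3.15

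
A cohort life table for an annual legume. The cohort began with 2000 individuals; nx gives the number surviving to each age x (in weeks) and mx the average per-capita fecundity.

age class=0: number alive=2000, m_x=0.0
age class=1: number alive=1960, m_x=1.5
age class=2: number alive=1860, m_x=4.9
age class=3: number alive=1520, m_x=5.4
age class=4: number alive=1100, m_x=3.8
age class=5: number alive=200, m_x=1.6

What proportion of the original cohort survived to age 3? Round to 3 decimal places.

l_3 = n_3/n_0 = 1520/2000 = 0.76 → 0.760

0.760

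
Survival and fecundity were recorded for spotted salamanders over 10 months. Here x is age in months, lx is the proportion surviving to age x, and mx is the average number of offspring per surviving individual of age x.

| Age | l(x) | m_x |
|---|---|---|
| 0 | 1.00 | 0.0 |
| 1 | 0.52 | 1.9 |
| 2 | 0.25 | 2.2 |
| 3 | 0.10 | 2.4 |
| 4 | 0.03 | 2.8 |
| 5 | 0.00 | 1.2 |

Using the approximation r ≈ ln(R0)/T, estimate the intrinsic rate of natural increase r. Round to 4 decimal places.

R0 = Σ lx·mx = 0 + 0.988 + 0.55 + 0.24 + 0.084 + 0 = 1.862
Σ x·lx·mx = 3.144; T = 3.144/1.862 = 1.68851…
r ≈ ln(R0)/T = ln(1.862)/1.68851… = 0.368166… → 0.3682

0.3682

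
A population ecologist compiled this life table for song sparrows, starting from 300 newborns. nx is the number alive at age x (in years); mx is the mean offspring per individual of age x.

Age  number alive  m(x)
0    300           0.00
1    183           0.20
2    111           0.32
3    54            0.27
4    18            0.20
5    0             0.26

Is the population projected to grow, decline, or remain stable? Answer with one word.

lx = nx/n0 = nx/300: 1, 0.61, 0.37, 0.18, 0.06, 0
R0 = Σ lx·mx = 0 + 0.122 + 0.1184 + 0.0486 + 0.012 + 0 = 0.301
R0 < 1, so the population is declining.

declining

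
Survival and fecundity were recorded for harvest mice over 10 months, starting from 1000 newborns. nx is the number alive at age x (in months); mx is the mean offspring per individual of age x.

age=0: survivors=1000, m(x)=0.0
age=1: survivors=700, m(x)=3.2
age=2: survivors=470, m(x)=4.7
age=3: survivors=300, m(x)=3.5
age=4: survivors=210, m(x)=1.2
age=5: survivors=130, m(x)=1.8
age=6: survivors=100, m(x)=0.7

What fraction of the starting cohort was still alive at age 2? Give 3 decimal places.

0.470

l_2 = n_2/n_0 = 470/1000 = 0.47 → 0.470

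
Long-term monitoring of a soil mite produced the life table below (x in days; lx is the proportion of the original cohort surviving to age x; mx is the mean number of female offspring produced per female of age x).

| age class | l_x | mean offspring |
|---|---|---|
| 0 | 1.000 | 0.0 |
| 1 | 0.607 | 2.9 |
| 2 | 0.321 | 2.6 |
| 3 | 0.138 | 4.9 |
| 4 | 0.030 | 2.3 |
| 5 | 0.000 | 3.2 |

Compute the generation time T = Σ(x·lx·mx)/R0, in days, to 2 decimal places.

lx·mx: 0, 1.7603, 0.8346, 0.6762, 0.069, 0 → R0 = 3.3401
x·lx·mx: 0, 1.7603, 1.6692, 2.0286, 0.276, 0 → Σ = 5.7341
T = 5.7341 / 3.3401 = 1.716745… → 1.72

1.72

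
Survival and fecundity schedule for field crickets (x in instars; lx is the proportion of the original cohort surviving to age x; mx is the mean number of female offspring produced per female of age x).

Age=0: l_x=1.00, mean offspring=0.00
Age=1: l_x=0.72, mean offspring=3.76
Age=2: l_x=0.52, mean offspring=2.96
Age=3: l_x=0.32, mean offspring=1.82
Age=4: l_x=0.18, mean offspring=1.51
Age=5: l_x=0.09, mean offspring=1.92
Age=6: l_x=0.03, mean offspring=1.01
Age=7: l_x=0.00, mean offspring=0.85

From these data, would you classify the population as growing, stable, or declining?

growing

R0 = Σ lx·mx = 0 + 2.7072 + 1.5392 + 0.5824 + 0.2718 + 0.1728 + 0.0303 + 0 = 5.3037
R0 > 1, so the population is growing.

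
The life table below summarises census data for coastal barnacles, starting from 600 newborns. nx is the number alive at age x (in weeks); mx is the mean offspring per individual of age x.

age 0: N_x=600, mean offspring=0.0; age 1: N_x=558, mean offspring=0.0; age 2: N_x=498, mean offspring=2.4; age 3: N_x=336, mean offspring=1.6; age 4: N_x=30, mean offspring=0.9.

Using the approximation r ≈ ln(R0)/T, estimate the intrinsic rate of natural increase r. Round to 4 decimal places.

lx = nx/n0 = nx/600: 1, 0.93, 0.83, 0.56, 0.05
R0 = Σ lx·mx = 0 + 0 + 1.992 + 0.896 + 0.045 = 2.933
Σ x·lx·mx = 6.852; T = 6.852/2.933 = 2.33617…
r ≈ ln(R0)/T = ln(2.933)/2.33617… = 0.460593… → 0.4606

0.4606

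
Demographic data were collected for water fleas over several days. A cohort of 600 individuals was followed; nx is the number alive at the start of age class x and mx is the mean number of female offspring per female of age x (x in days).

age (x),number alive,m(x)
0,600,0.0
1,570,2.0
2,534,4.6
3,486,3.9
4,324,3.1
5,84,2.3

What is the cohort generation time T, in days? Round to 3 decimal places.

lx = nx/n0 = nx/600: 1, 0.95, 0.89, 0.81, 0.54, 0.14
lx·mx: 0, 1.9, 4.094, 3.159, 1.674, 0.322 → R0 = 11.149
x·lx·mx: 0, 1.9, 8.188, 9.477, 6.696, 1.61 → Σ = 27.871
T = 27.871 / 11.149 = 2.499865… → 2.500

2.500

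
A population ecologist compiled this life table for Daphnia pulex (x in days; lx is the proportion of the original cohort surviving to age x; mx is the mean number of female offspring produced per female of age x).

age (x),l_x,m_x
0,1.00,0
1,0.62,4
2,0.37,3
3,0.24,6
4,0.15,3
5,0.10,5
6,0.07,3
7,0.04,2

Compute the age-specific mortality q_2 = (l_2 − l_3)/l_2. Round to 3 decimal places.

q_2 = (l_2 − l_3) / l_2 = (0.37 − 0.24) / 0.37
     = 0.13 / 0.37 = 0.351351… → 0.351

0.351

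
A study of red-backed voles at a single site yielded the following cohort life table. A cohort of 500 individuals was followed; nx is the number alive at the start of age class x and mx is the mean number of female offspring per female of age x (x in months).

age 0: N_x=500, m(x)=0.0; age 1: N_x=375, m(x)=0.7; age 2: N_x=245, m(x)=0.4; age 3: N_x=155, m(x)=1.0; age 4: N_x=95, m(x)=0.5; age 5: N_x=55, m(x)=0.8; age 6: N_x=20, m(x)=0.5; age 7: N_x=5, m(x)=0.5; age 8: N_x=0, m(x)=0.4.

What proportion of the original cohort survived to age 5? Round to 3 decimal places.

l_5 = n_5/n_0 = 55/500 = 0.11 → 0.110

0.110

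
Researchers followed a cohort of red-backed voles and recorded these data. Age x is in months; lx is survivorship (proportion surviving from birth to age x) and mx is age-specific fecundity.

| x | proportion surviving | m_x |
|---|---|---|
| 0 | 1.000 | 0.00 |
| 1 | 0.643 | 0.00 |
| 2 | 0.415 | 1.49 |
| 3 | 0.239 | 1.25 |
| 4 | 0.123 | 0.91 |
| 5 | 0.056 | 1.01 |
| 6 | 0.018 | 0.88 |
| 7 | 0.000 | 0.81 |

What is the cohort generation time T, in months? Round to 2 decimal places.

lx·mx: 0, 0, 0.61835, 0.29875, 0.11193, 0.05656, 0.01584, 0 → R0 = 1.10143
x·lx·mx: 0, 0, 1.2367, 0.89625, 0.44772, 0.2828, 0.09504, 0 → Σ = 2.95851
T = 2.95851 / 1.10143 = 2.686063… → 2.69

2.69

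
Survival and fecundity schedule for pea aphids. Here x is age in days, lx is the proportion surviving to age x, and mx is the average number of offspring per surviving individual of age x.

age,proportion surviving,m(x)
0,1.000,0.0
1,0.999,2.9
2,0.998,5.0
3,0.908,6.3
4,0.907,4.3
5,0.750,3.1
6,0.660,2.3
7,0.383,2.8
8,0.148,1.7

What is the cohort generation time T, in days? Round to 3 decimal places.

3.347

lx·mx: 0, 2.8971, 4.99, 5.7204, 3.9001, 2.325, 1.518, 1.0724, 0.2516 → R0 = 22.6746
x·lx·mx: 0, 2.8971, 9.98, 17.1612, 15.6004, 11.625, 9.108, 7.5068, 2.0128 → Σ = 75.8913
T = 75.8913 / 22.6746 = 3.346974… → 3.347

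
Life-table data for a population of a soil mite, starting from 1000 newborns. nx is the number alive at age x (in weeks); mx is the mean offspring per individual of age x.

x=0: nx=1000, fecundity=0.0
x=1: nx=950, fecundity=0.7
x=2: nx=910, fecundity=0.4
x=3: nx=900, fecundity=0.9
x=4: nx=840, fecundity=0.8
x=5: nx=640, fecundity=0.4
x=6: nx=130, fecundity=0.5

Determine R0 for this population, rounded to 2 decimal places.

lx = nx/n0 = nx/1000: 1, 0.95, 0.91, 0.9, 0.84, 0.64, 0.13
lx·mx by age: 0, 0.665, 0.364, 0.81, 0.672, 0.256, 0.065
R0 = Σ lx·mx = 2.832 → 2.83

2.83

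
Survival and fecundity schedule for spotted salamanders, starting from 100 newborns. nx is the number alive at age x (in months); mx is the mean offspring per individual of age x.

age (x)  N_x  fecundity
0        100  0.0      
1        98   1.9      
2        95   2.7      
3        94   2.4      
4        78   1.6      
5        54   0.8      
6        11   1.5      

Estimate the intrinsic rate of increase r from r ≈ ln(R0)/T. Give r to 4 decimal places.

lx = nx/n0 = nx/100: 1, 0.98, 0.95, 0.94, 0.78, 0.54, 0.11
R0 = Σ lx·mx = 0 + 1.862 + 2.565 + 2.256 + 1.248 + 0.432 + 0.165 = 8.528
Σ x·lx·mx = 21.902; T = 21.902/8.528 = 2.56825…
r ≈ ln(R0)/T = ln(8.528)/2.56825… = 0.83456… → 0.8346

0.8346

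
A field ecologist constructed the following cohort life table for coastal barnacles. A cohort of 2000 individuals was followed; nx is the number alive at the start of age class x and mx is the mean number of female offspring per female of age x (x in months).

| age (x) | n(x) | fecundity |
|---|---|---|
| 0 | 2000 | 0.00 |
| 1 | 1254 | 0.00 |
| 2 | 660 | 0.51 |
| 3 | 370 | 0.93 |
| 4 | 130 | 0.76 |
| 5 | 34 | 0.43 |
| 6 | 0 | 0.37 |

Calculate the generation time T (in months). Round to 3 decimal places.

2.737

lx = nx/n0 = nx/2000: 1, 0.627, 0.33, 0.185, 0.065, 0.017, 0
lx·mx: 0, 0, 0.1683, 0.17205, 0.0494, 0.00731, 0 → R0 = 0.39706
x·lx·mx: 0, 0, 0.3366, 0.51615, 0.1976, 0.03655, 0 → Σ = 1.0869
T = 1.0869 / 0.39706 = 2.73737… → 2.737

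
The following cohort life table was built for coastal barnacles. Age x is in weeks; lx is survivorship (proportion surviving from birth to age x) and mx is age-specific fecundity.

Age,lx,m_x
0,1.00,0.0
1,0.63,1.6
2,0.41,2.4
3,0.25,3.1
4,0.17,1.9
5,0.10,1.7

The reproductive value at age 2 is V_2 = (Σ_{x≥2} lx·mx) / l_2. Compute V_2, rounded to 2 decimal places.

lx·mx for x ≥ 2: 0.984, 0.775, 0.323, 0.17 → sum = 2.252
V_2 = 2.252 / l_2 = 2.252 / 0.41 = 5.492683… → 5.49

5.49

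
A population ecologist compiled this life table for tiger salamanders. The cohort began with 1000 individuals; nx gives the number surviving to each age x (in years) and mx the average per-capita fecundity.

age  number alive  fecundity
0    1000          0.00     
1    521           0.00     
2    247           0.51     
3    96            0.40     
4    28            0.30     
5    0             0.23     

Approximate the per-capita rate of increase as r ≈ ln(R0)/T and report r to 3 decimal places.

-0.757

lx = nx/n0 = nx/1000: 1, 0.521, 0.247, 0.096, 0.028, 0
R0 = Σ lx·mx = 0 + 0 + 0.12597 + 0.0384 + 0.0084 + 0 = 0.17277
Σ x·lx·mx = 0.40074; T = 0.40074/0.17277 = 2.3195…
r ≈ ln(R0)/T = ln(0.17277)/2.3195… = -0.75697… → -0.757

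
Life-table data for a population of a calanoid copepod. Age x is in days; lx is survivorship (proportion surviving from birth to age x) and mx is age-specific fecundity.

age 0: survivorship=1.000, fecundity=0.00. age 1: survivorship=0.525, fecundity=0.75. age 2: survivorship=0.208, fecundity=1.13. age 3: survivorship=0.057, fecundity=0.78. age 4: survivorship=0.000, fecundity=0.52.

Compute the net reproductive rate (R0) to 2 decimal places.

lx·mx by age: 0, 0.39375, 0.23504, 0.04446, 0
R0 = Σ lx·mx = 0.67325 → 0.67

0.67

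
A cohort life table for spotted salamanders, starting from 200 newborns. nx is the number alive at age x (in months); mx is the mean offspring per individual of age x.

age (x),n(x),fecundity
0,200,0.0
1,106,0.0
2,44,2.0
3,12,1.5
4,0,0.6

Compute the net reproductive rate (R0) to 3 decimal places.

lx = nx/n0 = nx/200: 1, 0.53, 0.22, 0.06, 0
lx·mx by age: 0, 0, 0.44, 0.09, 0
R0 = Σ lx·mx = 0.53 → 0.530

0.530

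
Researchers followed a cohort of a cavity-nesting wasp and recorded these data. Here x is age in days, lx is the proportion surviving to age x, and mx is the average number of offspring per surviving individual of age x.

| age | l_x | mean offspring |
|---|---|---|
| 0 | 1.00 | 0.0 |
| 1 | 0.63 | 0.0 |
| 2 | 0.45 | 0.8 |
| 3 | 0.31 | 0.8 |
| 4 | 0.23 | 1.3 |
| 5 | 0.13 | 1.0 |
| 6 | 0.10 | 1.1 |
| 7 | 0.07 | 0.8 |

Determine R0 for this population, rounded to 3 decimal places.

1.203

lx·mx by age: 0, 0, 0.36, 0.248, 0.299, 0.13, 0.11, 0.056
R0 = Σ lx·mx = 1.203 → 1.203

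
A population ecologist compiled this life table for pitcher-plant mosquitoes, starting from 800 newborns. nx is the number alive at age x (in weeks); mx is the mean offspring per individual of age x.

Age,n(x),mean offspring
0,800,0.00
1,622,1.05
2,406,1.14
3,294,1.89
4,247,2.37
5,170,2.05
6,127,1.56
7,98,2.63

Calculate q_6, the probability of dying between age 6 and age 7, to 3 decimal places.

0.228

lx = nx/n0 = nx/800: 1, 0.7775, 0.5075, 0.3675, 0.30875, 0.2125, 0.15875, 0.1225
q_6 = (l_6 − l_7) / l_6 = (0.15875 − 0.1225) / 0.15875
     = 0.03625 / 0.15875 = 0.228346… → 0.228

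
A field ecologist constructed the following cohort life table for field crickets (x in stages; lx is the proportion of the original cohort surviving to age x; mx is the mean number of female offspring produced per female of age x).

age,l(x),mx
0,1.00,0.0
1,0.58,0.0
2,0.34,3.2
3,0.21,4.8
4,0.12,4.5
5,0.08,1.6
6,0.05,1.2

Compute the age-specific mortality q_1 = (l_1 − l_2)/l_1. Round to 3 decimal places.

q_1 = (l_1 − l_2) / l_1 = (0.58 − 0.34) / 0.58
     = 0.24 / 0.58 = 0.413793… → 0.414

0.414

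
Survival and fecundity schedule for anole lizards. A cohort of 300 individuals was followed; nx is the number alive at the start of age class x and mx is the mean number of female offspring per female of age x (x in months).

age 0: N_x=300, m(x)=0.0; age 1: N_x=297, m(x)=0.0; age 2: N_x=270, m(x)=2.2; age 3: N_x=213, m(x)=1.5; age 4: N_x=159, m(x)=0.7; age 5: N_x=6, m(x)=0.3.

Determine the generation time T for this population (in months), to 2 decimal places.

2.53

lx = nx/n0 = nx/300: 1, 0.99, 0.9, 0.71, 0.53, 0.02
lx·mx: 0, 0, 1.98, 1.065, 0.371, 0.006 → R0 = 3.422
x·lx·mx: 0, 0, 3.96, 3.195, 1.484, 0.03 → Σ = 8.669
T = 8.669 / 3.422 = 2.533314… → 2.53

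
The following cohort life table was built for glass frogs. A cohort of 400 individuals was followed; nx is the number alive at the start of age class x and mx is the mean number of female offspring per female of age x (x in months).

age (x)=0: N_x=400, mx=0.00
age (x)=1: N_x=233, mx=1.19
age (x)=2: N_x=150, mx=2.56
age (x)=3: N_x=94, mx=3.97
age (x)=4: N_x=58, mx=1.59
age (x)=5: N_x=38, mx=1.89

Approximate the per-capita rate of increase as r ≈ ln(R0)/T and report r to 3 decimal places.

lx = nx/n0 = nx/400: 1, 0.5825, 0.375, 0.235, 0.145, 0.095
R0 = Σ lx·mx = 0 + 0.69318… + 0.96 + 0.93295 + 0.23055 + 0.17955 = 2.996225
Σ x·lx·mx = 7.231975; T = 7.231975/2.996225 = 2.4137…
r ≈ ln(R0)/T = ln(2.996225)/2.4137… = 0.45464… → 0.455

0.455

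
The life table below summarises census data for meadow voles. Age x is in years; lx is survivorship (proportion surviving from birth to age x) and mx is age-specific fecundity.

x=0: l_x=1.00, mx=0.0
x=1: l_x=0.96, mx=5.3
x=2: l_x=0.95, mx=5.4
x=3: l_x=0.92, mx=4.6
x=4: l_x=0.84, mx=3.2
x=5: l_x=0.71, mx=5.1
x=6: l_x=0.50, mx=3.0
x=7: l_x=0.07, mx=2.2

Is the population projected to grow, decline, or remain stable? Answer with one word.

R0 = Σ lx·mx = 0 + 5.088 + 5.13 + 4.232 + 2.688 + 3.621 + 1.5 + 0.154 = 22.413
R0 > 1, so the population is growing.

growing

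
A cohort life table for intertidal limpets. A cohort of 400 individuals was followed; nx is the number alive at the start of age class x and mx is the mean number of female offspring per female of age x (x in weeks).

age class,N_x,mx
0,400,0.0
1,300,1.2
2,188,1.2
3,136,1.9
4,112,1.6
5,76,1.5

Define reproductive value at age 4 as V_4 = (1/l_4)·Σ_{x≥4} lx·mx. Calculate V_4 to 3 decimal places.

2.618

lx = nx/n0 = nx/400: 1, 0.75, 0.47, 0.34, 0.28, 0.19
lx·mx for x ≥ 4: 0.448, 0.285 → sum = 0.733
V_4 = 0.733 / l_4 = 0.733 / 0.28 = 2.617857… → 2.618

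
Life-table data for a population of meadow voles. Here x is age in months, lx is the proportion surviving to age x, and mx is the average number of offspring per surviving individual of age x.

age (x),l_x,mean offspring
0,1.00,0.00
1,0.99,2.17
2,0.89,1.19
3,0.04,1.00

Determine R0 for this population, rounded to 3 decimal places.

3.247

lx·mx by age: 0, 2.1483, 1.0591, 0.04
R0 = Σ lx·mx = 3.2474 → 3.247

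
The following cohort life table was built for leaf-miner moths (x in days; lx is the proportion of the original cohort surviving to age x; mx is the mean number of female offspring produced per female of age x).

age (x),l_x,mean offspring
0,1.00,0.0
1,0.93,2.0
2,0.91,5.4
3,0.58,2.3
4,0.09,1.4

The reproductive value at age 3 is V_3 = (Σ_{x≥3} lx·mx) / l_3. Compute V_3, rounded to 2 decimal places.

2.52

lx·mx for x ≥ 3: 1.334, 0.126 → sum = 1.46
V_3 = 1.46 / l_3 = 1.46 / 0.58 = 2.517241… → 2.52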